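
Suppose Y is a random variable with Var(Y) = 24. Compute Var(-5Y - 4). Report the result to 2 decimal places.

600.00

Var(-5Y - 4) = (-5)²·Var(Y) = 25·24 = 600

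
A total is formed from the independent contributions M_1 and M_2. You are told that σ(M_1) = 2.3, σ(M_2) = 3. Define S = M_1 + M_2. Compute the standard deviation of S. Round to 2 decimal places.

V(M_1) = 5.29, V(M_2) = 9
By independence, V(S) = (1)²V(M_1) + (1)²V(M_2)
= (1)²·5.29 + (1)²·9 = 14.29
σ(S) = √14.29 ≈ 3.78

3.78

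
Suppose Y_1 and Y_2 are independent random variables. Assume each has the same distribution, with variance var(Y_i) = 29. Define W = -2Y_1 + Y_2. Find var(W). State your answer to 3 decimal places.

145.000

By independence, var(W) = (-2)²var(Y_1) + (1)²var(Y_2)
= (-2)²·29 + (1)²·29 = 145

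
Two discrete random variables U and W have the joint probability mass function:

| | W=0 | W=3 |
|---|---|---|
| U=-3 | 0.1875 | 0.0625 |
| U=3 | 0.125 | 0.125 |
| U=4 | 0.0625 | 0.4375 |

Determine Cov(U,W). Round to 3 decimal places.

2.063

E[U] = 2,  E[W] = 1.875
E[UW] = 5.8125
Cov(U,W) = E[UW] − E[U]E[W] = 5.8125 − (2)(1.875) = 2.0625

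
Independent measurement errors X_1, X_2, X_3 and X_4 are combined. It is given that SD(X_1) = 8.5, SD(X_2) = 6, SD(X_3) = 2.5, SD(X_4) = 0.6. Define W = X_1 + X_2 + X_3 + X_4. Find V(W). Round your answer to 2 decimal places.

V(X_1) = 72.25, V(X_2) = 36, V(X_3) = 6.25, V(X_4) = 0.36
By independence, V(W) = (1)²V(X_1) + (1)²V(X_2) + (1)²V(X_3) + (1)²V(X_4)
= (1)²·72.25 + (1)²·36 + (1)²·6.25 + (1)²·0.36 = 114.86

114.86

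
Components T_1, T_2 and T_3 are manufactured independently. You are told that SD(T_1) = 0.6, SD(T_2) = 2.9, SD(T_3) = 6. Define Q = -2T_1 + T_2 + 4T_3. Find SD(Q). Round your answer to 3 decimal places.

24.204

Var(T_1) = 0.36, Var(T_2) = 8.41, Var(T_3) = 36
By independence, Var(Q) = (-2)²Var(T_1) + (1)²Var(T_2) + (4)²Var(T_3)
= (-2)²·0.36 + (1)²·8.41 + (4)²·36 = 585.85
SD(Q) = √585.85 ≈ 24.204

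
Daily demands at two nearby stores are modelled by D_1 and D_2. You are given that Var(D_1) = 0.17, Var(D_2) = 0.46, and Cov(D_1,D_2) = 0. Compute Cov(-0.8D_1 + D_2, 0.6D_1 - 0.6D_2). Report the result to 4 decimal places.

Cov(-0.8D_1 + D_2, 0.6D_1 - 0.6D_2) = (-0.8)(0.6)Var(D_1) + (1)(-0.6)Var(D_2) + [(-0.8)(-0.6) + (1)(0.6)]Cov(D_1,D_2)
= -0.48·0.17 + -0.6·0.46 + 1.08·0 = -0.3576

-0.3576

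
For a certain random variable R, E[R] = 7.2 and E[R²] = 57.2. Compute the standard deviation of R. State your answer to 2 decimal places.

Var(R) = 57.2 − (7.2)² = 5.36
SD(R) = √5.36 ≈ 2.32

2.32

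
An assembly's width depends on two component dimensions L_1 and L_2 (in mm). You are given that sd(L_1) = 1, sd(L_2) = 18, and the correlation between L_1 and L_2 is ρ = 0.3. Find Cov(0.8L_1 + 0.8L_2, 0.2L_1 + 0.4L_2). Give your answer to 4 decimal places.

106.4320

V(L_1) = (1)² = 1;  V(L_2) = (18)² = 324
Cov(L_1,L_2) = ρ·sd(L_1)·sd(L_2) = 0.3·1·18 = 5.4
Cov(0.8L_1 + 0.8L_2, 0.2L_1 + 0.4L_2) = (0.8)(0.2)V(L_1) + (0.8)(0.4)V(L_2) + [(0.8)(0.4) + (0.8)(0.2)]Cov(L_1,L_2)
= 0.16·1 + 0.32·324 + 0.48·5.4 = 106.432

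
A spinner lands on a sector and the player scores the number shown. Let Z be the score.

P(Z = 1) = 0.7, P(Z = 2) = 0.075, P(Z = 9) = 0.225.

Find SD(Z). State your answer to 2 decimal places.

3.31

E[Z] = (1)(0.7) + (2)(0.075) + (9)(0.225) = 2.875
E[Z²] = (1)²(0.7) + (2)²(0.075) + (9)²(0.225) = 19.225
V(Z) = E[Z²] − (E[Z])² = 19.225 − (2.875)² = 10.959375
SD(Z) = √10.959375 ≈ 3.31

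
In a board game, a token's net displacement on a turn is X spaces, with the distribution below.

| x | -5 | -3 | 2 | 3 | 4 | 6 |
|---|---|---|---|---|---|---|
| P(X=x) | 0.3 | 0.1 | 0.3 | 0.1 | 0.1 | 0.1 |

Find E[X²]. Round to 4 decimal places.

E[X²] = (-5)²(0.3) + (-3)²(0.1) + (2)²(0.3) + (3)²(0.1) + (4)²(0.1) + (6)²(0.1) = 15.7

15.7000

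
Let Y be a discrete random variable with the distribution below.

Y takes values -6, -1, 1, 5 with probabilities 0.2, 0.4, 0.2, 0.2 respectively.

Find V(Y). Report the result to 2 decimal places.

12.64

E[Y] = (-6)(0.2) + (-1)(0.4) + (1)(0.2) + (5)(0.2) = -0.4
E[Y²] = (-6)²(0.2) + (-1)²(0.4) + (1)²(0.2) + (5)²(0.2) = 12.8
V(Y) = E[Y²] − (E[Y])² = 12.8 − (-0.4)² = 12.64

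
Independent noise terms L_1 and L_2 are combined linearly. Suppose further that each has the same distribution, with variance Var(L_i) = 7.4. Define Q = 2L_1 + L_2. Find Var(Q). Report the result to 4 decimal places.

By independence, Var(Q) = (2)²Var(L_1) + (1)²Var(L_2)
= (2)²·7.4 + (1)²·7.4 = 37

37.0000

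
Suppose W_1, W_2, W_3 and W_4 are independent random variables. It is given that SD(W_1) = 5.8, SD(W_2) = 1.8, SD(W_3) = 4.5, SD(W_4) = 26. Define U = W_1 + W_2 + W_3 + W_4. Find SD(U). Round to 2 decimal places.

27.08

var(W_1) = 33.64, var(W_2) = 3.24, var(W_3) = 20.25, var(W_4) = 676
By independence, var(U) = (1)²var(W_1) + (1)²var(W_2) + (1)²var(W_3) + (1)²var(W_4)
= (1)²·33.64 + (1)²·3.24 + (1)²·20.25 + (1)²·676 = 733.13
SD(U) = √733.13 ≈ 27.08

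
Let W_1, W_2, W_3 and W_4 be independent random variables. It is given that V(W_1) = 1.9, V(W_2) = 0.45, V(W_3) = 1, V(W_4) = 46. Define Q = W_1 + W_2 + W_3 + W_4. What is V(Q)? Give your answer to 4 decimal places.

49.3500

By independence, V(Q) = (1)²V(W_1) + (1)²V(W_2) + (1)²V(W_3) + (1)²V(W_4)
= (1)²·1.9 + (1)²·0.45 + (1)²·1 + (1)²·46 = 49.35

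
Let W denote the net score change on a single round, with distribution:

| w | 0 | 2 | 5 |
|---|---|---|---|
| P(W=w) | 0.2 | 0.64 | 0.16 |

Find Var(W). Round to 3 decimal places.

2.234

E[W] = (0)(0.2) + (2)(0.64) + (5)(0.16) = 2.08
E[W²] = (0)²(0.2) + (2)²(0.64) + (5)²(0.16) = 6.56
Var(W) = E[W²] − (E[W])² = 6.56 − (2.08)² = 2.2336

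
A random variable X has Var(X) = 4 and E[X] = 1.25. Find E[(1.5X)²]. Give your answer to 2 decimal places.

E[1.5X] = 1.5·1.25 = 1.875
Var(1.5X) = (1.5)²·4 = 9
E[(1.5X)²] = Var((1.5X)) + (E[(1.5X)])² = 9 + (1.875)² = 12.515625

12.52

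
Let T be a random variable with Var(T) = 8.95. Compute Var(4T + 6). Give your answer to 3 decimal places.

Var(4T + 6) = (4)²·Var(T) = 16·8.95 = 143.2

143.200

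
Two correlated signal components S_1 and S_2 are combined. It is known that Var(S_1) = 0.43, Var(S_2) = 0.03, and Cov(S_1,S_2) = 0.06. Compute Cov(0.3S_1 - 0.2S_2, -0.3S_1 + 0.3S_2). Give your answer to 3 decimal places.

Cov(0.3S_1 - 0.2S_2, -0.3S_1 + 0.3S_2) = (0.3)(-0.3)Var(S_1) + (-0.2)(0.3)Var(S_2) + [(0.3)(0.3) + (-0.2)(-0.3)]Cov(S_1,S_2)
= -0.09·0.43 + -0.06·0.03 + 0.15·0.06 = -0.0315

-0.032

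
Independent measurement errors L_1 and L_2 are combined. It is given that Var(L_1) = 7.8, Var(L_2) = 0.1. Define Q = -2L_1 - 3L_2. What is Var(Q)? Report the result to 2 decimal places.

By independence, Var(Q) = (-2)²Var(L_1) + (-3)²Var(L_2)
= (-2)²·7.8 + (-3)²·0.1 = 32.1

32.10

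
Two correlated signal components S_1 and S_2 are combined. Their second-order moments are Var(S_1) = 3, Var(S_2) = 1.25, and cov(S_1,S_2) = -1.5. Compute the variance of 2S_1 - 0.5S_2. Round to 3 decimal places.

15.313

Var(2S_1 - 0.5S_2) = (2)²·Var(S_1) + (-0.5)²·Var(S_2) + 2·(2)·(-0.5)·cov(S_1,S_2)
= 4·3 + 0.25·1.25 + -2·-1.5 = 15.3125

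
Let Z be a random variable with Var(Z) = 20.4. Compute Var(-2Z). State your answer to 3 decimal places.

Var(-2Z) = (-2)²·Var(Z) = 4·20.4 = 81.6

81.600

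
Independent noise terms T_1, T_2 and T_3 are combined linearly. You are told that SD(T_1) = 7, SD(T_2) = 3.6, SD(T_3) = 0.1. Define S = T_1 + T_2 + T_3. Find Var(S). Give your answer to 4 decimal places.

Var(T_1) = 49, Var(T_2) = 12.96, Var(T_3) = 0.01
By independence, Var(S) = (1)²Var(T_1) + (1)²Var(T_2) + (1)²Var(T_3)
= (1)²·49 + (1)²·12.96 + (1)²·0.01 = 61.97

61.9700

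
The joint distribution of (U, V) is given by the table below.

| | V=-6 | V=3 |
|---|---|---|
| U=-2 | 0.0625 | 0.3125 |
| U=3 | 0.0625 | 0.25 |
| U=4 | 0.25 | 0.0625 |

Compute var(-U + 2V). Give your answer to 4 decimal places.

102.0273

E[U] = 1.4375,  E[V] = -0.375,  E[UV] = -5.25
var(U) = 9.3125 − (1.4375)² = 7.24609375;  var(V) = 19.125 − (-0.375)² = 18.984375
Cov(U,V) = -5.25 − (1.4375)(-0.375) = -4.7109375
var(-U + 2V) = (-1)²·7.24609375 + (2)²·18.984375 + 2·(-1)·(2)·-4.7109375 = 102.02734375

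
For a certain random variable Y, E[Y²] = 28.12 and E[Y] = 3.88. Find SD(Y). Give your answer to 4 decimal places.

3.6146

var(Y) = 28.12 − (3.88)² = 13.0656
SD(Y) = √13.0656 ≈ 3.6146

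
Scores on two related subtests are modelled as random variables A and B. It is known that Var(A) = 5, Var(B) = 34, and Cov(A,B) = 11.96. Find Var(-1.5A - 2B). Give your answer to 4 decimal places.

219.0100

Var(-1.5A - 2B) = (-1.5)²·Var(A) + (-2)²·Var(B) + 2·(-1.5)·(-2)·Cov(A,B)
= 2.25·5 + 4·34 + 6·11.96 = 219.01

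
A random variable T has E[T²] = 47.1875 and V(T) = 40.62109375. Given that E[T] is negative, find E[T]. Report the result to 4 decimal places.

(E[T])² = E[T²] − V(T) = 47.1875 − 40.62109375 = 6.56640625
E[T] = −√6.56640625 = -2.5625

-2.5625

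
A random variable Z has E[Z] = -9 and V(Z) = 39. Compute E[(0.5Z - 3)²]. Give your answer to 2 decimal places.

E[0.5Z - 3] = 0.5·-9 − 3 = -7.5
V(0.5Z - 3) = (0.5)²·39 = 9.75
E[(0.5Z - 3)²] = V((0.5Z - 3)) + (E[(0.5Z - 3)])² = 9.75 + (-7.5)² = 66

66.00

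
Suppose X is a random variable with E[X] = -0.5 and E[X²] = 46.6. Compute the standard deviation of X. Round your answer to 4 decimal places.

6.8081

V(X) = 46.6 − (-0.5)² = 46.35
SD(X) = √46.35 ≈ 6.8081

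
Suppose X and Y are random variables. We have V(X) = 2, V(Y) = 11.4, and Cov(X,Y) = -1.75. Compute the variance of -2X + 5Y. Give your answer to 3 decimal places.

328.000

V(-2X + 5Y) = (-2)²·V(X) + (5)²·V(Y) + 2·(-2)·(5)·Cov(X,Y)
= 4·2 + 25·11.4 + -20·-1.75 = 328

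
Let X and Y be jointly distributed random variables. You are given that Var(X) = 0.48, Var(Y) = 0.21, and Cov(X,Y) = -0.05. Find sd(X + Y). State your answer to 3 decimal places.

0.768

Var(X + Y) = (1)²·Var(X) + (1)²·Var(Y) + 2·(1)·(1)·Cov(X,Y)
= 1·0.48 + 1·0.21 + 2·-0.05 = 0.59
sd(X + Y) = √0.59 ≈ 0.768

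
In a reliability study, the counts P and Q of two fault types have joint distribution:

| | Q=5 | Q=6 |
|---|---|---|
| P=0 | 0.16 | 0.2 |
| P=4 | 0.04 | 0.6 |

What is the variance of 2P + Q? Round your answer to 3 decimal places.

E[P] = 2.56,  E[Q] = 5.8,  E[PQ] = 15.2
var(P) = 10.24 − (2.56)² = 3.6864;  var(Q) = 33.8 − (5.8)² = 0.16
Cov(P,Q) = 15.2 − (2.56)(5.8) = 0.352
var(2P + Q) = (2)²·3.6864 + (1)²·0.16 + 2·(2)·(1)·0.352 = 16.3136

16.314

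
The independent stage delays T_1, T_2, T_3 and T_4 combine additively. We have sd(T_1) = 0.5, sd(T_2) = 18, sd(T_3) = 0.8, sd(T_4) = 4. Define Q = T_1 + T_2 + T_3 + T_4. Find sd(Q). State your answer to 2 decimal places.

Var(T_1) = 0.25, Var(T_2) = 324, Var(T_3) = 0.64, Var(T_4) = 16
By independence, Var(Q) = (1)²Var(T_1) + (1)²Var(T_2) + (1)²Var(T_3) + (1)²Var(T_4)
= (1)²·0.25 + (1)²·324 + (1)²·0.64 + (1)²·16 = 340.89
sd(Q) = √340.89 ≈ 18.46

18.46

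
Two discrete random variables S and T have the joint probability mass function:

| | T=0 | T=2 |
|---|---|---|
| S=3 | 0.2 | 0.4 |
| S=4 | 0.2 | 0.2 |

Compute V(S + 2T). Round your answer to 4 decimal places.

E[S] = 3.4,  E[T] = 1.2,  E[ST] = 4
V(S) = 11.8 − (3.4)² = 0.24;  V(T) = 2.4 − (1.2)² = 0.96
Cov(S,T) = 4 − (3.4)(1.2) = -0.08
V(S + 2T) = (1)²·0.24 + (2)²·0.96 + 2·(1)·(2)·-0.08 = 3.76

3.7600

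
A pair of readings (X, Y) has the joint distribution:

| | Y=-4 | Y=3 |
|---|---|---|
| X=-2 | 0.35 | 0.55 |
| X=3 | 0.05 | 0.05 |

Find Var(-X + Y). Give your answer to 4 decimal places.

14.7100

E[X] = -1.5,  E[Y] = 0.2,  E[XY] = -0.65
Var(X) = 4.5 − (-1.5)² = 2.25;  Var(Y) = 11.8 − (0.2)² = 11.76
Cov(X,Y) = -0.65 − (-1.5)(0.2) = -0.35
Var(-X + Y) = (-1)²·2.25 + (1)²·11.76 + 2·(-1)·(1)·-0.35 = 14.71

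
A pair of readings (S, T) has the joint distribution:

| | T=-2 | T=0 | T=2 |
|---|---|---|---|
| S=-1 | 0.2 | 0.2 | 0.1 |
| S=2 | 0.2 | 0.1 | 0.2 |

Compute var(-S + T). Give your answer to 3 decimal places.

E[S] = 0.5,  E[T] = -0.2,  E[ST] = 0.2
var(S) = 2.5 − (0.5)² = 2.25;  var(T) = 2.8 − (-0.2)² = 2.76
cov(S,T) = 0.2 − (0.5)(-0.2) = 0.3
var(-S + T) = (-1)²·2.25 + (1)²·2.76 + 2·(-1)·(1)·0.3 = 4.41

4.410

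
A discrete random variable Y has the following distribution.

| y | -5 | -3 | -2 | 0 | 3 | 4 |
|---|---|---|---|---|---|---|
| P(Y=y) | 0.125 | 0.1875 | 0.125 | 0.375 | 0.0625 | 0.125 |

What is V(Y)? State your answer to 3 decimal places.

7.313

E[Y] = (-5)(0.125) + (-3)(0.1875) + (-2)(0.125) + (0)(0.375) + (3)(0.0625) + (4)(0.125) = -0.75
E[Y²] = (-5)²(0.125) + (-3)²(0.1875) + (-2)²(0.125) + (0)²(0.375) + (3)²(0.0625) + (4)²(0.125) = 7.875
V(Y) = E[Y²] − (E[Y])² = 7.875 − (-0.75)² = 7.3125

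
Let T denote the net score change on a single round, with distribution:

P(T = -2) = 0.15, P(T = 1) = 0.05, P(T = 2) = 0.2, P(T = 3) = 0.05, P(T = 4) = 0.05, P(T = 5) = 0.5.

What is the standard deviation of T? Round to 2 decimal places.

E[T] = (-2)(0.15) + (1)(0.05) + (2)(0.2) + (3)(0.05) + (4)(0.05) + (5)(0.5) = 3
E[T²] = (-2)²(0.15) + (1)²(0.05) + (2)²(0.2) + (3)²(0.05) + (4)²(0.05) + (5)²(0.5) = 15.2
V(T) = E[T²] − (E[T])² = 15.2 − (3)² = 6.2
SD(T) = √6.2 ≈ 2.49

2.49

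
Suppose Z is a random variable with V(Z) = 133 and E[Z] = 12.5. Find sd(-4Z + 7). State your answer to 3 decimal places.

V(-4Z + 7) = (-4)²·133 = 2128
sd(-4Z + 7) = √2128 ≈ 46.130

46.130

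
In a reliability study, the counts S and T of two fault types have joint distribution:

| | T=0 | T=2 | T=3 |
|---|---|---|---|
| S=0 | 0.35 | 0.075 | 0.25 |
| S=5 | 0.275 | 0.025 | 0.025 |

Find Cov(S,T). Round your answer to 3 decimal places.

-1.041

E[S] = 1.625,  E[T] = 1.025
E[ST] = 0.625
Cov(S,T) = E[ST] − E[S]E[T] = 0.625 − (1.625)(1.025) = -1.040625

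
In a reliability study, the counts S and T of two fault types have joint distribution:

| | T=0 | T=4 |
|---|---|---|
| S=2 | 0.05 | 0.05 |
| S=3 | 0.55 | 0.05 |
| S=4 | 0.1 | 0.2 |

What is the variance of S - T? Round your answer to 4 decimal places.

E[S] = 3.2,  E[T] = 1.2,  E[ST] = 4.2
Var(S) = 10.6 − (3.2)² = 0.36;  Var(T) = 4.8 − (1.2)² = 3.36
Cov(S,T) = 4.2 − (3.2)(1.2) = 0.36
Var(S - T) = (1)²·0.36 + (-1)²·3.36 + 2·(1)·(-1)·0.36 = 3

3.0000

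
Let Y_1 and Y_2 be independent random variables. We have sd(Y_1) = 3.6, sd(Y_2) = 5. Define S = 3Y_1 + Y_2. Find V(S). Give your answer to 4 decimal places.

141.6400

V(Y_1) = 12.96, V(Y_2) = 25
By independence, V(S) = (3)²V(Y_1) + (1)²V(Y_2)
= (3)²·12.96 + (1)²·25 = 141.64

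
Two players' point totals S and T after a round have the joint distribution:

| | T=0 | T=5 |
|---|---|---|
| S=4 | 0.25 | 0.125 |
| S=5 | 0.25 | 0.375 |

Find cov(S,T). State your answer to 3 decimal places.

E[S] = 4.625,  E[T] = 2.5
E[ST] = 11.875
cov(S,T) = E[ST] − E[S]E[T] = 11.875 − (4.625)(2.5) = 0.3125

0.313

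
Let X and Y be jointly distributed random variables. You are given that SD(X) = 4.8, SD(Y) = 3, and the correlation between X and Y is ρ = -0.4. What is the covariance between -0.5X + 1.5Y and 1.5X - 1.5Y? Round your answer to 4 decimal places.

-54.8100

var(X) = (4.8)² = 23.04;  var(Y) = (3)² = 9
Cov(X,Y) = ρ·SD(X)·SD(Y) = -0.4·4.8·3 = -5.76
Cov(-0.5X + 1.5Y, 1.5X - 1.5Y) = (-0.5)(1.5)var(X) + (1.5)(-1.5)var(Y) + [(-0.5)(-1.5) + (1.5)(1.5)]Cov(X,Y)
= -0.75·23.04 + -2.25·9 + 3·-5.76 = -54.81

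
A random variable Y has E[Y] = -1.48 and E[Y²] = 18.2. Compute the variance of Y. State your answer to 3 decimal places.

V(Y) = 18.2 − (-1.48)² = 16.0096

16.010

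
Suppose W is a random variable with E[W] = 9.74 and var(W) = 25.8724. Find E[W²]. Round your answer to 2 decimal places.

E[W²] = var(W) + (E[W])² = 25.8724 + (9.74)² = 120.74

120.74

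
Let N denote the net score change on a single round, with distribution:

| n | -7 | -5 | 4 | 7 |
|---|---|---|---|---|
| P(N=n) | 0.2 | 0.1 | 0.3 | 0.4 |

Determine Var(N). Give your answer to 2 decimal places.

E[N] = (-7)(0.2) + (-5)(0.1) + (4)(0.3) + (7)(0.4) = 2.1
E[N²] = (-7)²(0.2) + (-5)²(0.1) + (4)²(0.3) + (7)²(0.4) = 36.7
Var(N) = E[N²] − (E[N])² = 36.7 − (2.1)² = 32.29

32.29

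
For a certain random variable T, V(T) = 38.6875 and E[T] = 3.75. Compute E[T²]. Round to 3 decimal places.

52.750

E[T²] = V(T) + (E[T])² = 38.6875 + (3.75)² = 52.75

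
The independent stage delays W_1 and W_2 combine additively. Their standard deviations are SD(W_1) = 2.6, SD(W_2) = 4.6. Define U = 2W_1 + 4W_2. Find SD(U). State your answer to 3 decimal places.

19.121

Var(W_1) = 6.76, Var(W_2) = 21.16
By independence, Var(U) = (2)²Var(W_1) + (4)²Var(W_2)
= (2)²·6.76 + (4)²·21.16 = 365.6
SD(U) = √365.6 ≈ 19.121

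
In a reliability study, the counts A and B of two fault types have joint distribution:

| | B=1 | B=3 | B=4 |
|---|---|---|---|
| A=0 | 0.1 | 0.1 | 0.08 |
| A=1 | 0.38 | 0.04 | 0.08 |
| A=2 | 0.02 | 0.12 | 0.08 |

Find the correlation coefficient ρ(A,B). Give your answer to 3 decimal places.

0.126

E[A] = 0.94,  E[B] = 2.24
E[AB] = 2.22
Cov(A,B) = E[AB] − E[A]E[B] = 2.22 − (0.94)(2.24) = 0.1144
V(A) = 0.4964,  V(B) = 1.6624
ρ = 0.1144 / √(0.4964·1.6624) ≈ 0.126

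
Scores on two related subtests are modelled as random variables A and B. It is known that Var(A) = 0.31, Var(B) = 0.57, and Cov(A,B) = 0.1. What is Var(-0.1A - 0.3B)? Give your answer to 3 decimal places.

0.060

Var(-0.1A - 0.3B) = (-0.1)²·Var(A) + (-0.3)²·Var(B) + 2·(-0.1)·(-0.3)·Cov(A,B)
= 0.01·0.31 + 0.09·0.57 + 0.06·0.1 = 0.0604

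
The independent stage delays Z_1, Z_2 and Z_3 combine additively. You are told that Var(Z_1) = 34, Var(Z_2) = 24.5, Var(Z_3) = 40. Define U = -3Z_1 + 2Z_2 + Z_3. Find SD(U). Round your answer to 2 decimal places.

By independence, Var(U) = (-3)²Var(Z_1) + (2)²Var(Z_2) + (1)²Var(Z_3)
= (-3)²·34 + (2)²·24.5 + (1)²·40 = 444
SD(U) = √444 ≈ 21.07

21.07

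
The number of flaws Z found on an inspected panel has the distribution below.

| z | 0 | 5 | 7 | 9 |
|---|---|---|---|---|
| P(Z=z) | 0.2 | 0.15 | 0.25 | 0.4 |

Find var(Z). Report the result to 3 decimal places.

E[Z] = (0)(0.2) + (5)(0.15) + (7)(0.25) + (9)(0.4) = 6.1
E[Z²] = (0)²(0.2) + (5)²(0.15) + (7)²(0.25) + (9)²(0.4) = 48.4
var(Z) = E[Z²] − (E[Z])² = 48.4 − (6.1)² = 11.19

11.190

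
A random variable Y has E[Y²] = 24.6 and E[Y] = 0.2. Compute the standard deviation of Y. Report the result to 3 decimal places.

4.956

var(Y) = 24.6 − (0.2)² = 24.56
SD(Y) = √24.56 ≈ 4.956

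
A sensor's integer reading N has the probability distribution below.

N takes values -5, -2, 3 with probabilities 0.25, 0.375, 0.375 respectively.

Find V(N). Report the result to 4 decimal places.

E[N] = (-5)(0.25) + (-2)(0.375) + (3)(0.375) = -0.875
E[N²] = (-5)²(0.25) + (-2)²(0.375) + (3)²(0.375) = 11.125
V(N) = E[N²] − (E[N])² = 11.125 − (-0.875)² = 10.359375

10.3594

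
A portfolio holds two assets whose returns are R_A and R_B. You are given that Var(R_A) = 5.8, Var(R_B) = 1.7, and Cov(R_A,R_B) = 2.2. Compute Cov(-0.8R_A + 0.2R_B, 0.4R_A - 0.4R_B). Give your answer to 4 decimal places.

-1.1120

Cov(-0.8R_A + 0.2R_B, 0.4R_A - 0.4R_B) = (-0.8)(0.4)Var(R_A) + (0.2)(-0.4)Var(R_B) + [(-0.8)(-0.4) + (0.2)(0.4)]Cov(R_A,R_B)
= -0.32·5.8 + -0.08·1.7 + 0.4·2.2 = -1.112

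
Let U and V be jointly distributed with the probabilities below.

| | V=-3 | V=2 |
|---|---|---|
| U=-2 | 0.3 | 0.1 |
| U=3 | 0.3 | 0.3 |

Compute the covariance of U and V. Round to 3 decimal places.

1.500

E[U] = 1,  E[V] = -1
E[UV] = 0.5
Cov(U,V) = E[UV] − E[U]E[V] = 0.5 − (1)(-1) = 1.5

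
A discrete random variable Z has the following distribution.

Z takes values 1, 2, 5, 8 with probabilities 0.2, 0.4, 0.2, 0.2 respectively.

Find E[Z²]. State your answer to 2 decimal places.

E[Z²] = (1)²(0.2) + (2)²(0.4) + (5)²(0.2) + (8)²(0.2) = 19.6

19.60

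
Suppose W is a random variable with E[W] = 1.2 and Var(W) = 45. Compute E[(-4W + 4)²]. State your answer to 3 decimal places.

E[-4W + 4] = -4·1.2 + 4 = -0.8
Var(-4W + 4) = (-4)²·45 = 720
E[(-4W + 4)²] = Var((-4W + 4)) + (E[(-4W + 4)])² = 720 + (-0.8)² = 720.64

720.640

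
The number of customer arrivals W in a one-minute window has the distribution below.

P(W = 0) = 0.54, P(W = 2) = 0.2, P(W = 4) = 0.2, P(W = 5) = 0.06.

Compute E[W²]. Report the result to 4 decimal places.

E[W²] = (0)²(0.54) + (2)²(0.2) + (4)²(0.2) + (5)²(0.06) = 5.5

5.5000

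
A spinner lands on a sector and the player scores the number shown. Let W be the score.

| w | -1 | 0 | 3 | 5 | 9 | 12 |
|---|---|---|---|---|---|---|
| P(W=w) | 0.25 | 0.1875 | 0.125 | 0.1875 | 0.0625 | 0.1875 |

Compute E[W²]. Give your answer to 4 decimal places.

38.1250

E[W²] = (-1)²(0.25) + (0)²(0.1875) + (3)²(0.125) + (5)²(0.1875) + (9)²(0.0625) + (12)²(0.1875) = 38.125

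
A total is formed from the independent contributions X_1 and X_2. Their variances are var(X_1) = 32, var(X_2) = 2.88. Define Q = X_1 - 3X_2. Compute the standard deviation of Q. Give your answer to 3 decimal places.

By independence, var(Q) = (1)²var(X_1) + (-3)²var(X_2)
= (1)²·32 + (-3)²·2.88 = 57.92
SD(Q) = √57.92 ≈ 7.611

7.611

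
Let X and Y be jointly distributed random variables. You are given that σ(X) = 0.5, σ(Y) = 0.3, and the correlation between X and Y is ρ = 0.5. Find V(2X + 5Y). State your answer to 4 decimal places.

4.7500

V(X) = (0.5)² = 0.25;  V(Y) = (0.3)² = 0.09
Cov(X,Y) = ρ·σ(X)·σ(Y) = 0.5·0.5·0.3 = 0.075
V(2X + 5Y) = (2)²·V(X) + (5)²·V(Y) + 2·(2)·(5)·Cov(X,Y)
= 4·0.25 + 25·0.09 + 20·0.075 = 4.75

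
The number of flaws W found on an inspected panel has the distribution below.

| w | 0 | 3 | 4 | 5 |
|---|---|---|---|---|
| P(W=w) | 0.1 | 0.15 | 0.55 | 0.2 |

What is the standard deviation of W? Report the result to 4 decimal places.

1.3519

E[W] = (0)(0.1) + (3)(0.15) + (4)(0.55) + (5)(0.2) = 3.65
E[W²] = (0)²(0.1) + (3)²(0.15) + (4)²(0.55) + (5)²(0.2) = 15.15
Var(W) = E[W²] − (E[W])² = 15.15 − (3.65)² = 1.8275
SD(W) = √1.8275 ≈ 1.3519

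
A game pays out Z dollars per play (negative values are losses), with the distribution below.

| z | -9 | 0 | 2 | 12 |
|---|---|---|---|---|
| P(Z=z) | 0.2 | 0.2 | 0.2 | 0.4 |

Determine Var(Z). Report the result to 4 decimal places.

E[Z] = (-9)(0.2) + (0)(0.2) + (2)(0.2) + (12)(0.4) = 3.4
E[Z²] = (-9)²(0.2) + (0)²(0.2) + (2)²(0.2) + (12)²(0.4) = 74.6
Var(Z) = E[Z²] − (E[Z])² = 74.6 − (3.4)² = 63.04

63.0400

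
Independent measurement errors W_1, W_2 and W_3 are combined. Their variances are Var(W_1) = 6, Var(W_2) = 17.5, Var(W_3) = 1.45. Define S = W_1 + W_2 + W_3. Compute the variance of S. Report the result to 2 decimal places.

24.95

By independence, Var(S) = (1)²Var(W_1) + (1)²Var(W_2) + (1)²Var(W_3)
= (1)²·6 + (1)²·17.5 + (1)²·1.45 = 24.95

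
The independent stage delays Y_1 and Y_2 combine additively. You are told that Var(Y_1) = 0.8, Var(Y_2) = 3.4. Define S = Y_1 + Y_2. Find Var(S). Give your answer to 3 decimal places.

4.200

By independence, Var(S) = (1)²Var(Y_1) + (1)²Var(Y_2)
= (1)²·0.8 + (1)²·3.4 = 4.2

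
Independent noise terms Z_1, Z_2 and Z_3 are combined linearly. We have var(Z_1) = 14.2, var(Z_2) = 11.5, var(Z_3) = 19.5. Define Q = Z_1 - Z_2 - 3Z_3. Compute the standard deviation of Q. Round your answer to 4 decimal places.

By independence, var(Q) = (1)²var(Z_1) + (-1)²var(Z_2) + (-3)²var(Z_3)
= (1)²·14.2 + (-1)²·11.5 + (-3)²·19.5 = 201.2
SD(Q) = √201.2 ≈ 14.1845

14.1845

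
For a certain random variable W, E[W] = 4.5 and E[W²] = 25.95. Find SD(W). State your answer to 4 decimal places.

Var(W) = 25.95 − (4.5)² = 5.7
SD(W) = √5.7 ≈ 2.3875

2.3875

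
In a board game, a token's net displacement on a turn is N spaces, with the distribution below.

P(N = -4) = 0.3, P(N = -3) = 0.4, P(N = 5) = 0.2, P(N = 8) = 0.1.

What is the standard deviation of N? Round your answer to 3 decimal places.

E[N] = (-4)(0.3) + (-3)(0.4) + (5)(0.2) + (8)(0.1) = -0.6
E[N²] = (-4)²(0.3) + (-3)²(0.4) + (5)²(0.2) + (8)²(0.1) = 19.8
var(N) = E[N²] − (E[N])² = 19.8 − (-0.6)² = 19.44
SD(N) = √19.44 ≈ 4.409

4.409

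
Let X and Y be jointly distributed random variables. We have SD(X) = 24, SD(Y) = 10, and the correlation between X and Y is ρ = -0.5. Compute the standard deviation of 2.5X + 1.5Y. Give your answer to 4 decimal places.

54.0833

Var(X) = (24)² = 576;  Var(Y) = (10)² = 100
Cov(X,Y) = ρ·SD(X)·SD(Y) = -0.5·24·10 = -120
Var(2.5X + 1.5Y) = (2.5)²·Var(X) + (1.5)²·Var(Y) + 2·(2.5)·(1.5)·Cov(X,Y)
= 6.25·576 + 2.25·100 + 7.5·-120 = 2925
SD(2.5X + 1.5Y) = √2925 ≈ 54.0833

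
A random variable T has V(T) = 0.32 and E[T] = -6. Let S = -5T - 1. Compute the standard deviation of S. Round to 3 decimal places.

2.828

V(-5T - 1) = (-5)²·0.32 = 8
σ(S) = √8 ≈ 2.828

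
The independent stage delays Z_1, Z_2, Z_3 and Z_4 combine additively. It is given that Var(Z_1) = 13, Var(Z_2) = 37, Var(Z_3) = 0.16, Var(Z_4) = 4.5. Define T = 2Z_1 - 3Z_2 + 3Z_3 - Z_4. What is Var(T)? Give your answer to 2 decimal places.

By independence, Var(T) = (2)²Var(Z_1) + (-3)²Var(Z_2) + (3)²Var(Z_3) + (-1)²Var(Z_4)
= (2)²·13 + (-3)²·37 + (3)²·0.16 + (-1)²·4.5 = 390.94

390.94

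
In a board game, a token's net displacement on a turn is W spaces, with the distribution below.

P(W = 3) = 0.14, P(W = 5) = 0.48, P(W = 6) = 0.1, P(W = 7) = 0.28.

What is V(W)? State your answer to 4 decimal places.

E[W] = (3)(0.14) + (5)(0.48) + (6)(0.1) + (7)(0.28) = 5.38
E[W²] = (3)²(0.14) + (5)²(0.48) + (6)²(0.1) + (7)²(0.28) = 30.58
V(W) = E[W²] − (E[W])² = 30.58 − (5.38)² = 1.6356

1.6356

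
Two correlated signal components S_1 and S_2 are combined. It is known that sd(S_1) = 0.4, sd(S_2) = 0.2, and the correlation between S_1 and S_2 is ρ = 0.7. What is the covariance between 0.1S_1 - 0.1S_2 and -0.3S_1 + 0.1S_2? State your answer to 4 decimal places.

var(S_1) = (0.4)² = 0.16;  var(S_2) = (0.2)² = 0.04
cov(S_1,S_2) = ρ·sd(S_1)·sd(S_2) = 0.7·0.4·0.2 = 0.056
cov(0.1S_1 - 0.1S_2, -0.3S_1 + 0.1S_2) = (0.1)(-0.3)var(S_1) + (-0.1)(0.1)var(S_2) + [(0.1)(0.1) + (-0.1)(-0.3)]cov(S_1,S_2)
= -0.03·0.16 + -0.01·0.04 + 0.04·0.056 = -0.00296

-0.0030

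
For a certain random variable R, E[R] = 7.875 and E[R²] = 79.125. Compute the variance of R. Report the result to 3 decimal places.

var(R) = 79.125 − (7.875)² = 17.109375

17.109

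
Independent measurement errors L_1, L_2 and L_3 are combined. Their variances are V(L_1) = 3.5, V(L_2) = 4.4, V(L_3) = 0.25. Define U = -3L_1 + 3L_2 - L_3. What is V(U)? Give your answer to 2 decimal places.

By independence, V(U) = (-3)²V(L_1) + (3)²V(L_2) + (-1)²V(L_3)
= (-3)²·3.5 + (3)²·4.4 + (-1)²·0.25 = 71.35

71.35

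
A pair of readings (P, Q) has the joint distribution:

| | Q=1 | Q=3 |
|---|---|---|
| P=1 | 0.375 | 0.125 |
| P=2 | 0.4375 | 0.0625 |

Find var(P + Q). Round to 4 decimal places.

0.7344

E[P] = 1.5,  E[Q] = 1.375,  E[PQ] = 2
var(P) = 2.5 − (1.5)² = 0.25;  var(Q) = 2.5 − (1.375)² = 0.609375
Cov(P,Q) = 2 − (1.5)(1.375) = -0.0625
var(P + Q) = (1)²·0.25 + (1)²·0.609375 + 2·(1)·(1)·-0.0625 = 0.734375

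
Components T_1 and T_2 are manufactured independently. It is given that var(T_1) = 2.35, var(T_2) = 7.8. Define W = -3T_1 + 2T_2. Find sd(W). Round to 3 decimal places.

7.235

By independence, var(W) = (-3)²var(T_1) + (2)²var(T_2)
= (-3)²·2.35 + (2)²·7.8 = 52.35
sd(W) = √52.35 ≈ 7.235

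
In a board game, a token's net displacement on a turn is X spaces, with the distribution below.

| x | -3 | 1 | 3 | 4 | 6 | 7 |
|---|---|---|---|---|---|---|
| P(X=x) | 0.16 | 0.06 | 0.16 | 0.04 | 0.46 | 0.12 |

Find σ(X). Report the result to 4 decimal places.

3.3805

E[X] = (-3)(0.16) + (1)(0.06) + (3)(0.16) + (4)(0.04) + (6)(0.46) + (7)(0.12) = 3.82
E[X²] = (-3)²(0.16) + (1)²(0.06) + (3)²(0.16) + (4)²(0.04) + (6)²(0.46) + (7)²(0.12) = 26.02
V(X) = E[X²] − (E[X])² = 26.02 − (3.82)² = 11.4276
σ(X) = √11.4276 ≈ 3.3805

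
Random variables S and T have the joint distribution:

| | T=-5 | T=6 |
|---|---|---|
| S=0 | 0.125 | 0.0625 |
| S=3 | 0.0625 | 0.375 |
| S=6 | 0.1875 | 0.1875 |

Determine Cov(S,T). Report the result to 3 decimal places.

0.258

E[S] = 3.5625,  E[T] = 1.875
E[ST] = 6.9375
Cov(S,T) = E[ST] − E[S]E[T] = 6.9375 − (3.5625)(1.875) = 0.2578125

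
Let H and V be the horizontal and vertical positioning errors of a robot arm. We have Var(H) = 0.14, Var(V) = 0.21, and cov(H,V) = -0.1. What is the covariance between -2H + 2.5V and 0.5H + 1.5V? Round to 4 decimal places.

cov(-2H + 2.5V, 0.5H + 1.5V) = (-2)(0.5)Var(H) + (2.5)(1.5)Var(V) + [(-2)(1.5) + (2.5)(0.5)]cov(H,V)
= -1·0.14 + 3.75·0.21 + -1.75·-0.1 = 0.8225

0.8225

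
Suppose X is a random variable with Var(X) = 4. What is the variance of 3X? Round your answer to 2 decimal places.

36.00

Var(3X) = (3)²·Var(X) = 9·4 = 36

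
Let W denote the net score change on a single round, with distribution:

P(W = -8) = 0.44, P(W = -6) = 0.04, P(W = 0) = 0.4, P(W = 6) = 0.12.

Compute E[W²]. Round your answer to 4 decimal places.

E[W²] = (-8)²(0.44) + (-6)²(0.04) + (0)²(0.4) + (6)²(0.12) = 33.92

33.9200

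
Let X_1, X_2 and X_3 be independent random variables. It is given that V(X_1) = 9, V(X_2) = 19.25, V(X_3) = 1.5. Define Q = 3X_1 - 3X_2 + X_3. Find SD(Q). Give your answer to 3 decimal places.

By independence, V(Q) = (3)²V(X_1) + (-3)²V(X_2) + (1)²V(X_3)
= (3)²·9 + (-3)²·19.25 + (1)²·1.5 = 255.75
SD(Q) = √255.75 ≈ 15.992

15.992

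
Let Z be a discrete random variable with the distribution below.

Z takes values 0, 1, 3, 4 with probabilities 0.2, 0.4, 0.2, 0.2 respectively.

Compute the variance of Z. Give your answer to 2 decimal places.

E[Z] = (0)(0.2) + (1)(0.4) + (3)(0.2) + (4)(0.2) = 1.8
E[Z²] = (0)²(0.2) + (1)²(0.4) + (3)²(0.2) + (4)²(0.2) = 5.4
Var(Z) = E[Z²] − (E[Z])² = 5.4 − (1.8)² = 2.16

2.16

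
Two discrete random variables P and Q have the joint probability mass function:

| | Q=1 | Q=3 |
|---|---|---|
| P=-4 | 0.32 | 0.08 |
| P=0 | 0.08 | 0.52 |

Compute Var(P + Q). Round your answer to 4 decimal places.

E[P] = -1.6,  E[Q] = 2.2,  E[PQ] = -2.24
Var(P) = 6.4 − (-1.6)² = 3.84;  Var(Q) = 5.8 − (2.2)² = 0.96
Cov(P,Q) = -2.24 − (-1.6)(2.2) = 1.28
Var(P + Q) = (1)²·3.84 + (1)²·0.96 + 2·(1)·(1)·1.28 = 7.36

7.3600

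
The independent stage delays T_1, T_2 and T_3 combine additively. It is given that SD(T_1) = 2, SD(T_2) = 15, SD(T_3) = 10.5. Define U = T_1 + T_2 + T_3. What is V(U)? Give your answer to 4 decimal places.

339.2500

V(T_1) = 4, V(T_2) = 225, V(T_3) = 110.25
By independence, V(U) = (1)²V(T_1) + (1)²V(T_2) + (1)²V(T_3)
= (1)²·4 + (1)²·225 + (1)²·110.25 = 339.25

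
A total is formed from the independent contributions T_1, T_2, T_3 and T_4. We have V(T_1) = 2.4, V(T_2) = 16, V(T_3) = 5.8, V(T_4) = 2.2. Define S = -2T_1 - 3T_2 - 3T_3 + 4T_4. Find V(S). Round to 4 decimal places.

241.0000

By independence, V(S) = (-2)²V(T_1) + (-3)²V(T_2) + (-3)²V(T_3) + (4)²V(T_4)
= (-2)²·2.4 + (-3)²·16 + (-3)²·5.8 + (4)²·2.2 = 241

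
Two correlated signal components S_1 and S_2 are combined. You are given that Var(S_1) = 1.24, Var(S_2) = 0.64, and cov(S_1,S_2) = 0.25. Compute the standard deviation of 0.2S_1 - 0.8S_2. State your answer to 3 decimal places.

Var(0.2S_1 - 0.8S_2) = (0.2)²·Var(S_1) + (-0.8)²·Var(S_2) + 2·(0.2)·(-0.8)·cov(S_1,S_2)
= 0.04·1.24 + 0.64·0.64 + -0.32·0.25 = 0.3792
σ(0.2S_1 - 0.8S_2) = √0.3792 ≈ 0.616

0.616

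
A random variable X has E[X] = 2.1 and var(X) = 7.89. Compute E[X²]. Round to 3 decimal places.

12.300

E[X²] = var(X) + (E[X])² = 7.89 + (2.1)² = 12.3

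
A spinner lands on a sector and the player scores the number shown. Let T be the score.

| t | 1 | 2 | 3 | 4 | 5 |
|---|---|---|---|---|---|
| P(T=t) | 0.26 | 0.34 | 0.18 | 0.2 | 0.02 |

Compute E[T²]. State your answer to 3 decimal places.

E[T²] = (1)²(0.26) + (2)²(0.34) + (3)²(0.18) + (4)²(0.2) + (5)²(0.02) = 6.94

6.940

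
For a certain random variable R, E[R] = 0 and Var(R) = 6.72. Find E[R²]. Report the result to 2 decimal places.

E[R²] = Var(R) + (E[R])² = 6.72 + (0)² = 6.72

6.72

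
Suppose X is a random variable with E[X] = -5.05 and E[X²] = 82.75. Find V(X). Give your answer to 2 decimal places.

V(X) = 82.75 − (-5.05)² = 57.2475

57.25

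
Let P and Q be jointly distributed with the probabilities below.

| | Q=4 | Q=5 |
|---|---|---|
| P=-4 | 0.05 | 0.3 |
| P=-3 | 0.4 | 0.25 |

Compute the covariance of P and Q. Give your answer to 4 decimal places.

E[P] = -3.35,  E[Q] = 4.55
E[PQ] = -15.35
Cov(P,Q) = E[PQ] − E[P]E[Q] = -15.35 − (-3.35)(4.55) = -0.1075

-0.1075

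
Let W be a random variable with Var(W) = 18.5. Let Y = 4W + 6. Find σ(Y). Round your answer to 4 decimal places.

Var(4W + 6) = (4)²·18.5 = 296
σ(Y) = √296 ≈ 17.2047

17.2047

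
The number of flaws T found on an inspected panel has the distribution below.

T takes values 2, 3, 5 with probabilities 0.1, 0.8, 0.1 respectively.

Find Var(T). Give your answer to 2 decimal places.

E[T] = (2)(0.1) + (3)(0.8) + (5)(0.1) = 3.1
E[T²] = (2)²(0.1) + (3)²(0.8) + (5)²(0.1) = 10.1
Var(T) = E[T²] − (E[T])² = 10.1 − (3.1)² = 0.49

0.49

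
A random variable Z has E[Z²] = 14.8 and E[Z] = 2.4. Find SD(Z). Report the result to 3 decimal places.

3.007

Var(Z) = 14.8 − (2.4)² = 9.04
SD(Z) = √9.04 ≈ 3.007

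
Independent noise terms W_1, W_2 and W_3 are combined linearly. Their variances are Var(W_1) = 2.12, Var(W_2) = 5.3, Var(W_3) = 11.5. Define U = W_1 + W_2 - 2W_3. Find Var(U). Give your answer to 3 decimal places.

By independence, Var(U) = (1)²Var(W_1) + (1)²Var(W_2) + (-2)²Var(W_3)
= (1)²·2.12 + (1)²·5.3 + (-2)²·11.5 = 53.42

53.420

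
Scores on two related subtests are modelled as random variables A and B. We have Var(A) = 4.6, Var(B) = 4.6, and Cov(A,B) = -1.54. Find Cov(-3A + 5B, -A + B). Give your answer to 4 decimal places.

49.1200

Cov(-3A + 5B, -A + B) = (-3)(-1)Var(A) + (5)(1)Var(B) + [(-3)(1) + (5)(-1)]Cov(A,B)
= 3·4.6 + 5·4.6 + -8·-1.54 = 49.12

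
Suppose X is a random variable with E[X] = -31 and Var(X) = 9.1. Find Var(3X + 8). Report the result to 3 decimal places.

Var(3X + 8) = (3)²·Var(X) = 9·9.1 = 81.9

81.900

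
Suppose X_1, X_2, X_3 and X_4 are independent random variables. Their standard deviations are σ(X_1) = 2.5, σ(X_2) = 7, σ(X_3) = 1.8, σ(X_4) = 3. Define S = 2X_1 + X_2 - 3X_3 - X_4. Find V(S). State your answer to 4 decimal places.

112.1600

V(X_1) = 6.25, V(X_2) = 49, V(X_3) = 3.24, V(X_4) = 9
By independence, V(S) = (2)²V(X_1) + (1)²V(X_2) + (-3)²V(X_3) + (-1)²V(X_4)
= (2)²·6.25 + (1)²·49 + (-3)²·3.24 + (-1)²·9 = 112.16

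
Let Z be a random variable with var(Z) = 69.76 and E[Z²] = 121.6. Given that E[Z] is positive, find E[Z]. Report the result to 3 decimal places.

(E[Z])² = E[Z²] − var(Z) = 121.6 − 69.76 = 51.84
E[Z] = √51.84 = 7.2

7.200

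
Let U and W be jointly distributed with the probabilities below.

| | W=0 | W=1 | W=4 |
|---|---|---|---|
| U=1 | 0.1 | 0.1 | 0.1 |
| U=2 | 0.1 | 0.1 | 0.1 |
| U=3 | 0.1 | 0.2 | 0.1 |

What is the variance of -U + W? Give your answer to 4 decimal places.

E[U] = 2.1,  E[W] = 1.6,  E[UW] = 3.3
Var(U) = 5.1 − (2.1)² = 0.69;  Var(W) = 5.2 − (1.6)² = 2.64
cov(U,W) = 3.3 − (2.1)(1.6) = -0.06
Var(-U + W) = (-1)²·0.69 + (1)²·2.64 + 2·(-1)·(1)·-0.06 = 3.45

3.4500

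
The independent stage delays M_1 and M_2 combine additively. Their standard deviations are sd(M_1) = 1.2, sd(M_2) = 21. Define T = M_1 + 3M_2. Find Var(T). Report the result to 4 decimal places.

3970.4400

Var(M_1) = 1.44, Var(M_2) = 441
By independence, Var(T) = (1)²Var(M_1) + (3)²Var(M_2)
= (1)²·1.44 + (3)²·441 = 3970.44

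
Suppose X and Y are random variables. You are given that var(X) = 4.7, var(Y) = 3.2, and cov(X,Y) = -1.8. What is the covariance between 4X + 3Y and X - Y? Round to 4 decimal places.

cov(4X + 3Y, X - Y) = (4)(1)var(X) + (3)(-1)var(Y) + [(4)(-1) + (3)(1)]cov(X,Y)
= 4·4.7 + -3·3.2 + -1·-1.8 = 11

11.0000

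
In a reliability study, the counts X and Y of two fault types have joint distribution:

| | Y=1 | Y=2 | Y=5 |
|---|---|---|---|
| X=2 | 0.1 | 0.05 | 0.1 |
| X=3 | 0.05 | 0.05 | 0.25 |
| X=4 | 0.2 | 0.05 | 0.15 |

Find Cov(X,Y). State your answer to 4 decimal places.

E[X] = 3.15,  E[Y] = 3.15
E[XY] = 9.8
Cov(X,Y) = E[XY] − E[X]E[Y] = 9.8 − (3.15)(3.15) = -0.1225

-0.1225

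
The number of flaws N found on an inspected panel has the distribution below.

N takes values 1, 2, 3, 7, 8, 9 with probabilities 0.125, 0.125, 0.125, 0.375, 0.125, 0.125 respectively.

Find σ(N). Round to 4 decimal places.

2.8284

E[N] = (1)(0.125) + (2)(0.125) + (3)(0.125) + (7)(0.375) + (8)(0.125) + (9)(0.125) = 5.5
E[N²] = (1)²(0.125) + (2)²(0.125) + (3)²(0.125) + (7)²(0.375) + (8)²(0.125) + (9)²(0.125) = 38.25
Var(N) = E[N²] − (E[N])² = 38.25 − (5.5)² = 8
σ(N) = √8 ≈ 2.8284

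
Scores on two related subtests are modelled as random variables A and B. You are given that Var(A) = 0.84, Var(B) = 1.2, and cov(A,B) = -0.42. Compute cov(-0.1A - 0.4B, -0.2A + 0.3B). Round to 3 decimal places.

-0.148

cov(-0.1A - 0.4B, -0.2A + 0.3B) = (-0.1)(-0.2)Var(A) + (-0.4)(0.3)Var(B) + [(-0.1)(0.3) + (-0.4)(-0.2)]cov(A,B)
= 0.02·0.84 + -0.12·1.2 + 0.05·-0.42 = -0.1482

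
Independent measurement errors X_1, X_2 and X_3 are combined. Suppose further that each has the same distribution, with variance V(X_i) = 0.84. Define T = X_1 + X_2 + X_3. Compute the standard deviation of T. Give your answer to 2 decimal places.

By independence, V(T) = (1)²V(X_1) + (1)²V(X_2) + (1)²V(X_3)
= (1)²·0.84 + (1)²·0.84 + (1)²·0.84 = 2.52
SD(T) = √2.52 ≈ 1.59

1.59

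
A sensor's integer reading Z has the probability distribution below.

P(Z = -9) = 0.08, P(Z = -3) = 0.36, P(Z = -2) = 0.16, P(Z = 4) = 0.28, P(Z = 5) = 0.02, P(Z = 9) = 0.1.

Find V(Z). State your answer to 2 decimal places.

23.44

E[Z] = (-9)(0.08) + (-3)(0.36) + (-2)(0.16) + (4)(0.28) + (5)(0.02) + (9)(0.1) = 0
E[Z²] = (-9)²(0.08) + (-3)²(0.36) + (-2)²(0.16) + (4)²(0.28) + (5)²(0.02) + (9)²(0.1) = 23.44
V(Z) = E[Z²] − (E[Z])² = 23.44 − (0)² = 23.44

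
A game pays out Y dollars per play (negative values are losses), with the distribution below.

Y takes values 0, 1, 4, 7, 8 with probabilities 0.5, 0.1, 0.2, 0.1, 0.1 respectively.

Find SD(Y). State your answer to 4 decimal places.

E[Y] = (0)(0.5) + (1)(0.1) + (4)(0.2) + (7)(0.1) + (8)(0.1) = 2.4
E[Y²] = (0)²(0.5) + (1)²(0.1) + (4)²(0.2) + (7)²(0.1) + (8)²(0.1) = 14.6
var(Y) = E[Y²] − (E[Y])² = 14.6 − (2.4)² = 8.84
SD(Y) = √8.84 ≈ 2.9732

2.9732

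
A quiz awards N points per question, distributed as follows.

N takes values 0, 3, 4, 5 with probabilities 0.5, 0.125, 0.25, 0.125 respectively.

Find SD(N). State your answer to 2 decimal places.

2.06

E[N] = (0)(0.5) + (3)(0.125) + (4)(0.25) + (5)(0.125) = 2
E[N²] = (0)²(0.5) + (3)²(0.125) + (4)²(0.25) + (5)²(0.125) = 8.25
Var(N) = E[N²] − (E[N])² = 8.25 − (2)² = 4.25
SD(N) = √4.25 ≈ 2.06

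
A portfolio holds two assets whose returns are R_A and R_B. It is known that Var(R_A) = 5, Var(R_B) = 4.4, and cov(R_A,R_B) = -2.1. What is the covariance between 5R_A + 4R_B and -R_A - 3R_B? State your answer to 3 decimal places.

cov(5R_A + 4R_B, -R_A - 3R_B) = (5)(-1)Var(R_A) + (4)(-3)Var(R_B) + [(5)(-3) + (4)(-1)]cov(R_A,R_B)
= -5·5 + -12·4.4 + -19·-2.1 = -37.9

-37.900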